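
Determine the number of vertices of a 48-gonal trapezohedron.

The n-trapezohedron (dual of the n-antiprism) has V = 2·48 + 2 = 98, E = 4·48 = 192, F = 2·48 = 96.

98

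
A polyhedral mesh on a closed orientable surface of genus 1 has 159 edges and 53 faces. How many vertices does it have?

For a closed orientable surface of genus 1, χ = 2 − 2·1 = 0.
V = 0 + E − F = 0 + 159 − 53 = 106.

106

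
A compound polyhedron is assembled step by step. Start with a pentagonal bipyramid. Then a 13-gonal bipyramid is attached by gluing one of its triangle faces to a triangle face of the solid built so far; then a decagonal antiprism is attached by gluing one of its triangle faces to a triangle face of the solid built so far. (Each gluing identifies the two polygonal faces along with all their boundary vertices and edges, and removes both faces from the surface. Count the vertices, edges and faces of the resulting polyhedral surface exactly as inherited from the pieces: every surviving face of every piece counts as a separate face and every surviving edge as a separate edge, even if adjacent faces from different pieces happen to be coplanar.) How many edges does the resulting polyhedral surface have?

A pentagonal bipyramid: V=7, E=15, F=10.
Attach a 13-gonal bipyramid (V=15, E=39, F=26) along a 3-gon: merge 3 vertices and 3 edges, delete both glued faces → V=19, E=51, F=34.
Attach a decagonal antiprism (V=20, E=40, F=22) along a 3-gon: merge 3 vertices and 3 edges, delete both glued faces → V=36, E=88, F=54.
Check: V − E + F = 36 − 88 + 54 = 2.

88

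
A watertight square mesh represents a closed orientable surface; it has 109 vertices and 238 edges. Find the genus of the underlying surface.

Every face is a square and each edge borders two faces, so 4F = 2·238, giving F = 119.
χ = V − E + F = 109 − 238 + 119 = -10.
For a closed orientable surface χ = 2 − 2g, so g = (2 − (-10))/2 = 6.

6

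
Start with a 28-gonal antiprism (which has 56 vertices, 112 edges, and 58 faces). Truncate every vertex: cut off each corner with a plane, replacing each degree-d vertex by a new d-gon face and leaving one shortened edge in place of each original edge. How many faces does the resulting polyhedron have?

114

Truncation replaces each original edge-end by a new vertex, so V′ = 2E = 224.
Each original edge survives, and each old vertex of degree d contributes d new edges; summing degrees gives Σd = 2E, so E′ = E + 2E = 3E = 336.
Each original face survives and each original vertex becomes one new face: F′ = F + V = 114.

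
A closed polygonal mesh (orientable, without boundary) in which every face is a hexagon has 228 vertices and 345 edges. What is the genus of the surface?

Every face is a hexagon and each edge borders two faces, so 6F = 2·345, giving F = 115.
χ = V − E + F = 228 − 345 + 115 = -2.
For a closed orientable surface χ = 2 − 2g, so g = (2 − (-2))/2 = 2.

2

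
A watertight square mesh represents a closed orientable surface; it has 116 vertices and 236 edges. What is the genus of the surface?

2

Every face is a square and each edge borders two faces, so 4F = 2·236, giving F = 118.
χ = V − E + F = 116 − 236 + 118 = -2.
For a closed orientable surface χ = 2 − 2g, so g = (2 − (-2))/2 = 2.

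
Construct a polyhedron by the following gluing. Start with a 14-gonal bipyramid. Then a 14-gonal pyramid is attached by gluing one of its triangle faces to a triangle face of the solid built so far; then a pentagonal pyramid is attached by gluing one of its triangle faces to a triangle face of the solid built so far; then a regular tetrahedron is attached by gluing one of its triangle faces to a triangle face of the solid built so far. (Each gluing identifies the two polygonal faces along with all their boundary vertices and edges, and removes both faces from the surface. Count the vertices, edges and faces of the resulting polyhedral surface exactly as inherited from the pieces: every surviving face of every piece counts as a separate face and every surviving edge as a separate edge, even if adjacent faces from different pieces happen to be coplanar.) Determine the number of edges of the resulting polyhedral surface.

A 14-gonal bipyramid: V=16, E=42, F=28.
Attach a 14-gonal pyramid (V=15, E=28, F=15) along a 3-gon: merge 3 vertices and 3 edges, delete both glued faces → V=28, E=67, F=41.
Attach a pentagonal pyramid (V=6, E=10, F=6) along a 3-gon: merge 3 vertices and 3 edges, delete both glued faces → V=31, E=74, F=45.
Attach a regular tetrahedron (V=4, E=6, F=4) along a 3-gon: merge 3 vertices and 3 edges, delete both glued faces → V=32, E=77, F=47.
Check: V − E + F = 32 − 77 + 47 = 2.

77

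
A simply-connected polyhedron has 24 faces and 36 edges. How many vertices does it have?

Here V − E + F = 2.
V = 2 + E − F = 2 + 36 − 24 = 14.

14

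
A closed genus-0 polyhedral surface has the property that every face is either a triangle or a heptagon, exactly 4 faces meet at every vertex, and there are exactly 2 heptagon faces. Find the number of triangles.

14

Let x be the number of triangles; then F = 2 + x.
Edge–face incidences: 2E = 7·2 + 3·x = 14 + 3x.
Every vertex has degree 4, so 4V = 2E.
Euler: V − E + F = 2 ⇒ (2E)/4 − E + (2 + x) = 2.
Multiply by 8: 2·(2E) − 4·(2E) + 8·(2 + x) = 16, i.e. 16 + 8x − 2·(14 + 3x) = 16.
Collecting terms: 2x − 12 = 16, so 2x = 28, so x = 14.
Then 2E = 14 + 3·14 = 56, so E = 28, V = 2E/4 = 14, F = 2 + 14 = 16.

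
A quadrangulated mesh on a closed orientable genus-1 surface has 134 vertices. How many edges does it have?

268

χ = 2 − 2·1 = 0, and every face is a square so 4F = 2E.
V − E + F = 0 with E = 4F/2 gives 134 − (4/2 − 1)·F = 0, so F = 134 and E = 268.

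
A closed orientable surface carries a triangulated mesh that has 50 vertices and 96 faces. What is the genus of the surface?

Every face is a triangle, so 2E = 3·96 = 288, giving E = 144.
χ = V − E + F = 50 − 144 + 96 = 2.
For a closed orientable surface χ = 2 − 2g, so g = (2 − (2))/2 = 0.

0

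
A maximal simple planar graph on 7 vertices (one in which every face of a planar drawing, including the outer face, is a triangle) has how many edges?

In a plane triangulation 3F = 2E and V − E + F = 2, so E = 3V − 6 = 3·7 − 6 = 15.

15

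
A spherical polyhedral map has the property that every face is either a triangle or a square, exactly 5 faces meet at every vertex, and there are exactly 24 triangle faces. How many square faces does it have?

Let x be the number of squares; then F = 24 + x.
Edge–face incidences: 2E = 3·24 + 4·x = 72 + 4x.
Every vertex has degree 5, so 5V = 2E.
Euler: V − E + F = 2 ⇒ (2E)/5 − E + (24 + x) = 2.
Multiply by 10: 2·(2E) − 5·(2E) + 10·(24 + x) = 20, i.e. 240 + 10x − 3·(72 + 4x) = 20.
Collecting terms: −2x + 24 = 20, so −2x = −4, so x = 2.
Then 2E = 72 + 4·2 = 80, so E = 40, V = 2E/5 = 16, F = 24 + 2 = 26.

2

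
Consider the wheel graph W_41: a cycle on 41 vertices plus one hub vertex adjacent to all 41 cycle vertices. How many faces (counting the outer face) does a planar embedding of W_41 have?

42

W_41 has V = 41 + 1 = 42 vertices and E = 2·41 = 82 edges.
By Euler's formula F = 2 − V + E = 2 − 42 + 82 = 42.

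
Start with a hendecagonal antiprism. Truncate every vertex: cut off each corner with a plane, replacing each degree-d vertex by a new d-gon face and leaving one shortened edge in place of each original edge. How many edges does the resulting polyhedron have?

132

The base solid has V = 22, E = 44, F = 24.
Truncation replaces each original edge-end by a new vertex, so V′ = 2E = 88.
Each original edge survives, and each old vertex of degree d contributes d new edges; summing degrees gives Σd = 2E, so E′ = E + 2E = 3E = 132.
Each original face survives and each original vertex becomes one new face: F′ = F + V = 46.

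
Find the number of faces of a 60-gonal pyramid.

A pyramid on an n-gon base has one n-gon and n triangles: V = 60 + 1 = 61, E = 2·60 = 120, F = 60 + 1 = 61.

61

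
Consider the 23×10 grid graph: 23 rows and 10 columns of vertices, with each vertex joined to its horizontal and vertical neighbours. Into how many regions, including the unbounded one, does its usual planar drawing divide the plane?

The grid has V = 23·10 = 230 vertices and E = 23·9 + 10·22 = 427 edges.
F = 2 − V + E = 2 − 230 + 427 = 199.

199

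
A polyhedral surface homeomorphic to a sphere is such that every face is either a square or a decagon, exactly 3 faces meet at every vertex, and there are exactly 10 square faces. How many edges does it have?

30

Let x be the number of decagons; then F = 10 + x.
Edge–face incidences: 2E = 4·10 + 10·x = 40 + 10x.
Every vertex has degree 3, so 3V = 2E.
Euler: V − E + F = 2 ⇒ (2E)/3 − E + (10 + x) = 2.
Multiply by 6: 2·(2E) − 3·(2E) + 6·(10 + x) = 12, i.e. 60 + 6x − (40 + 10x) = 12.
Collecting terms: −4x + 20 = 12, so −4x = −8, so x = 2.
Then 2E = 40 + 10·2 = 60, so E = 30, V = 2E/3 = 20, F = 10 + 2 = 12.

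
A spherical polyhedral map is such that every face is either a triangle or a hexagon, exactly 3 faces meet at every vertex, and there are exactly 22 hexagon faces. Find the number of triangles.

Let x be the number of triangles; then F = 22 + x.
Edge–face incidences: 2E = 6·22 + 3·x = 132 + 3x.
Every vertex has degree 3, so 3V = 2E.
Euler: V − E + F = 2 ⇒ (2E)/3 − E + (22 + x) = 2.
Multiply by 6: 2·(2E) − 3·(2E) + 6·(22 + x) = 12, i.e. 132 + 6x − (132 + 3x) = 12.
Collecting terms: 3x = 12, so x = 4.
Then 2E = 132 + 3·4 = 144, so E = 72, V = 2E/3 = 48, F = 22 + 4 = 26.

4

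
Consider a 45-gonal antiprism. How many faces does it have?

92

An antiprism on an n-gon has two n-gon caps and 2n triangles: V = 2·45 = 90, E = 4·45 = 180, F = 2·45 + 2 = 92.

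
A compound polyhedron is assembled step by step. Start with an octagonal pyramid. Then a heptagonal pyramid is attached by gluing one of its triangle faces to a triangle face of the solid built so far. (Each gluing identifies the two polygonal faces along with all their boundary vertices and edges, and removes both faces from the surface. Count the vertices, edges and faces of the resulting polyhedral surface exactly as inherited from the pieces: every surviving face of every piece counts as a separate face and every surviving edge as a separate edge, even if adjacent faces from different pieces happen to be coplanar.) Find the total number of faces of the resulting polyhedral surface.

An octagonal pyramid: V=9, E=16, F=9.
Attach a heptagonal pyramid (V=8, E=14, F=8) along a 3-gon: merge 3 vertices and 3 edges, delete both glued faces → V=14, E=27, F=15.
Check: V − E + F = 14 − 27 + 15 = 2.

15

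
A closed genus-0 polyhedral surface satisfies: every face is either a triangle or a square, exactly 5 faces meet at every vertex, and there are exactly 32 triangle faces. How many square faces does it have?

6

Let x be the number of squares; then F = 32 + x.
Edge–face incidences: 2E = 3·32 + 4·x = 96 + 4x.
Every vertex has degree 5, so 5V = 2E.
Euler: V − E + F = 2 ⇒ (2E)/5 − E + (32 + x) = 2.
Multiply by 10: 2·(2E) − 5·(2E) + 10·(32 + x) = 20, i.e. 320 + 10x − 3·(96 + 4x) = 20.
Collecting terms: −2x + 32 = 20, so −2x = −12, so x = 6.
Then 2E = 96 + 4·6 = 120, so E = 60, V = 2E/5 = 24, F = 32 + 6 = 38.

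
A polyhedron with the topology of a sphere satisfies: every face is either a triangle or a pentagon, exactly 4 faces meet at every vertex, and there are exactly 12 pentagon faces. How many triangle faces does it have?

Let x be the number of triangles; then F = 12 + x.
Edge–face incidences: 2E = 5·12 + 3·x = 60 + 3x.
Every vertex has degree 4, so 4V = 2E.
Euler: V − E + F = 2 ⇒ (2E)/4 − E + (12 + x) = 2.
Multiply by 8: 2·(2E) − 4·(2E) + 8·(12 + x) = 16, i.e. 96 + 8x − 2·(60 + 3x) = 16.
Collecting terms: 2x − 24 = 16, so 2x = 40, so x = 20.
Then 2E = 60 + 3·20 = 120, so E = 60, V = 2E/4 = 30, F = 12 + 20 = 32.

20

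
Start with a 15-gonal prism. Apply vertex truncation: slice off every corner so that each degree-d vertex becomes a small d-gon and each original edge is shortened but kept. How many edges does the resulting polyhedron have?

135

The base solid has V = 30, E = 45, F = 17.
Truncation replaces each original edge-end by a new vertex, so V′ = 2E = 90.
Each original edge survives, and each old vertex of degree d contributes d new edges; summing degrees gives Σd = 2E, so E′ = E + 2E = 3E = 135.
Each original face survives and each original vertex becomes one new face: F′ = F + V = 47.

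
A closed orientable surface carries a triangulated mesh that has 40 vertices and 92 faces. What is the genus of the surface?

4

Every face is a triangle, so 2E = 3·92 = 276, giving E = 138.
χ = V − E + F = 40 − 138 + 92 = -6.
For a closed orientable surface χ = 2 − 2g, so g = (2 − (-6))/2 = 4.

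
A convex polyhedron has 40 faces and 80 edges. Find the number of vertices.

42

Here V − E + F = 2.
V = 2 + E − F = 2 + 80 − 40 = 42.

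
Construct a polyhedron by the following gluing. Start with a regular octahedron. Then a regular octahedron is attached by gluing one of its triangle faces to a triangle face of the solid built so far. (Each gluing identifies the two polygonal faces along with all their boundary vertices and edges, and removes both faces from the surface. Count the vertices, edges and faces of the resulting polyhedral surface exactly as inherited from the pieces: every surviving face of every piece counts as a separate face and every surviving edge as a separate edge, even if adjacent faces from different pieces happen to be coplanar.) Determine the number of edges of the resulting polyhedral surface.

A regular octahedron: V=6, E=12, F=8.
Attach a regular octahedron (V=6, E=12, F=8) along a 3-gon: merge 3 vertices and 3 edges, delete both glued faces → V=9, E=21, F=14.
Check: V − E + F = 9 − 21 + 14 = 2.

21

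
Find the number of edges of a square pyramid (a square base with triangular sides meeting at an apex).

A pyramid on an n-gon base has one n-gon and n triangles: V = 4 + 1 = 5, E = 2·4 = 8, F = 4 + 1 = 5.
Check: V − E + F = 5 − 8 + 5 = 2.

8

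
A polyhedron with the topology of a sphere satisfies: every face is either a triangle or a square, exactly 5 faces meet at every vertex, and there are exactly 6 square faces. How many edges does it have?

Let x be the number of triangles; then F = 6 + x.
Edge–face incidences: 2E = 4·6 + 3·x = 24 + 3x.
Every vertex has degree 5, so 5V = 2E.
Euler: V − E + F = 2 ⇒ (2E)/5 − E + (6 + x) = 2.
Multiply by 10: 2·(2E) − 5·(2E) + 10·(6 + x) = 20, i.e. 60 + 10x − 3·(24 + 3x) = 20.
Collecting terms: x − 12 = 20, so x = 32.
Then 2E = 24 + 3·32 = 120, so E = 60, V = 2E/5 = 24, F = 6 + 32 = 38.

60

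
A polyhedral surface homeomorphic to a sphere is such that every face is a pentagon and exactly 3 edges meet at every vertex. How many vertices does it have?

Each face has 5 edges and each edge borders two faces, so 2E = 5F.
Each vertex has degree 3, so 3V = 2E and hence V = 5F/3.
Euler: V − E + F = 2 ⇒ (5F/3) − (5F/2) + F = 2.
Multiply by 6: (10 − 15 + 6)F = 12, i.e. 1F = 12.
So F = 12, E = 5·12/2 = 30, V = 5·12/3 = 20.

20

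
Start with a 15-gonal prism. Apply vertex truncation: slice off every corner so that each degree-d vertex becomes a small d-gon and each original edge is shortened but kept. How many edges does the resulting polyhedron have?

135

The base solid has V = 30, E = 45, F = 17.
Truncation replaces each original edge-end by a new vertex, so V′ = 2E = 90.
Each original edge survives, and each old vertex of degree d contributes d new edges; summing degrees gives Σd = 2E, so E′ = E + 2E = 3E = 135.
Each original face survives and each original vertex becomes one new face: F′ = F + V = 47.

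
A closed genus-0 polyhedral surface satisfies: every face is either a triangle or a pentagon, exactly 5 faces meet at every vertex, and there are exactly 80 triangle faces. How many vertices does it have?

Let x be the number of pentagons; then F = 80 + x.
Edge–face incidences: 2E = 3·80 + 5·x = 240 + 5x.
Every vertex has degree 5, so 5V = 2E.
Euler: V − E + F = 2 ⇒ (2E)/5 − E + (80 + x) = 2.
Multiply by 10: 2·(2E) − 5·(2E) + 10·(80 + x) = 20, i.e. 800 + 10x − 3·(240 + 5x) = 20.
Collecting terms: −5x + 80 = 20, so −5x = −60, so x = 12.
Then 2E = 240 + 5·12 = 300, so E = 150, V = 2E/5 = 60, F = 80 + 12 = 92.

60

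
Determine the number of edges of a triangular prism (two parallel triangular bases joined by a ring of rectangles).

9

A prism on an n-gon has two n-gon bases and n rectangular sides: V = 2·3 = 6, E = 3·3 = 9, F = 3 + 2 = 5.
Check: V − E + F = 6 − 9 + 5 = 2.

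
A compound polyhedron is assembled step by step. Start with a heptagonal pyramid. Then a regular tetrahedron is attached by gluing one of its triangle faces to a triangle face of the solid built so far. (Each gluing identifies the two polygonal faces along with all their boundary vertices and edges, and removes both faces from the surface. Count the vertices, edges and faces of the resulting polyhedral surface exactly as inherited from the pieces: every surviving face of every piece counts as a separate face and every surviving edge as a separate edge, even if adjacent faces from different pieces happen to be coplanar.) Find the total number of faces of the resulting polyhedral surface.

A heptagonal pyramid: V=8, E=14, F=8.
Attach a regular tetrahedron (V=4, E=6, F=4) along a 3-gon: merge 3 vertices and 3 edges, delete both glued faces → V=9, E=17, F=10.
Check: V − E + F = 9 − 17 + 10 = 2.

10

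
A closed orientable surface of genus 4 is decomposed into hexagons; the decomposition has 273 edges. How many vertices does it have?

χ = 2 − 2·4 = -6, and every face is a hexagon so 6F = 2E.
F = 2E/6 = 91. Then V = -6 + E − F = -6 + 273 − 91 = 176.

176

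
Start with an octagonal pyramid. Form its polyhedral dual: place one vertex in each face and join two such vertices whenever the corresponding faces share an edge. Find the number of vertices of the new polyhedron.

9

The base solid has V = 9, E = 16, F = 9.
The dual swaps V and F and preserves E: V′ = F = 9, E′ = E = 16, F′ = V = 9.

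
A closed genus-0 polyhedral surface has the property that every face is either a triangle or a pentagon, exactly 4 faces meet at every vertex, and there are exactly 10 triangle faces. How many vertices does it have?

Let x be the number of pentagons; then F = 10 + x.
Edge–face incidences: 2E = 3·10 + 5·x = 30 + 5x.
Every vertex has degree 4, so 4V = 2E.
Euler: V − E + F = 2 ⇒ (2E)/4 − E + (10 + x) = 2.
Multiply by 8: 2·(2E) − 4·(2E) + 8·(10 + x) = 16, i.e. 80 + 8x − 2·(30 + 5x) = 16.
Collecting terms: −2x + 20 = 16, so −2x = −4, so x = 2.
Then 2E = 30 + 5·2 = 40, so E = 20, V = 2E/4 = 10, F = 10 + 2 = 12.

10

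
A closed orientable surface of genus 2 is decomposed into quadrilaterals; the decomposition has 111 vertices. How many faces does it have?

χ = 2 − 2·2 = -2, and every face is a square so 4F = 2E.
V − E + F = -2 with E = 4F/2 gives 111 − (4/2 − 1)·F = -2, so F = 113 and E = 226.

113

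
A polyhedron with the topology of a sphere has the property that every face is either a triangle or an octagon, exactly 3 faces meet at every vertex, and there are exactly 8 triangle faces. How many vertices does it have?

Let x be the number of octagons; then F = 8 + x.
Edge–face incidences: 2E = 3·8 + 8·x = 24 + 8x.
Every vertex has degree 3, so 3V = 2E.
Euler: V − E + F = 2 ⇒ (2E)/3 − E + (8 + x) = 2.
Multiply by 6: 2·(2E) − 3·(2E) + 6·(8 + x) = 12, i.e. 48 + 6x − (24 + 8x) = 12.
Collecting terms: −2x + 24 = 12, so −2x = −12, so x = 6.
Then 2E = 24 + 8·6 = 72, so E = 36, V = 2E/3 = 24, F = 8 + 6 = 14.

24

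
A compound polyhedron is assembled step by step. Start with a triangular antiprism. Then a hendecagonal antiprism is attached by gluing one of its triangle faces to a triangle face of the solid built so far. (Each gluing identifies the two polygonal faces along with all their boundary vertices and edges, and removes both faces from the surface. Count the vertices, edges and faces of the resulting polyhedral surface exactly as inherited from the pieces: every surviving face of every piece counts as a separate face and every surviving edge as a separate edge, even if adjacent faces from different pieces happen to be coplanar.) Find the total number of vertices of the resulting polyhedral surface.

25

A triangular antiprism: V=6, E=12, F=8.
Attach a hendecagonal antiprism (V=22, E=44, F=24) along a 3-gon: merge 3 vertices and 3 edges, delete both glued faces → V=25, E=53, F=30.
Check: V − E + F = 25 − 53 + 30 = 2.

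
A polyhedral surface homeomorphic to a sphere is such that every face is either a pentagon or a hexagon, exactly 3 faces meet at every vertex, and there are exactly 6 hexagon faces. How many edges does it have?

Let x be the number of pentagons; then F = 6 + x.
Edge–face incidences: 2E = 6·6 + 5·x = 36 + 5x.
Every vertex has degree 3, so 3V = 2E.
Euler: V − E + F = 2 ⇒ (2E)/3 − E + (6 + x) = 2.
Multiply by 6: 2·(2E) − 3·(2E) + 6·(6 + x) = 12, i.e. 36 + 6x − (36 + 5x) = 12.
Collecting terms: x = 12.
Then 2E = 36 + 5·12 = 96, so E = 48, V = 2E/3 = 32, F = 6 + 12 = 18.

48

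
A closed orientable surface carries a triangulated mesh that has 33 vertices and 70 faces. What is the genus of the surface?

2

Every face is a triangle, so 2E = 3·70 = 210, giving E = 105.
χ = V − E + F = 33 − 105 + 70 = -2.
For a closed orientable surface χ = 2 − 2g, so g = (2 − (-2))/2 = 2.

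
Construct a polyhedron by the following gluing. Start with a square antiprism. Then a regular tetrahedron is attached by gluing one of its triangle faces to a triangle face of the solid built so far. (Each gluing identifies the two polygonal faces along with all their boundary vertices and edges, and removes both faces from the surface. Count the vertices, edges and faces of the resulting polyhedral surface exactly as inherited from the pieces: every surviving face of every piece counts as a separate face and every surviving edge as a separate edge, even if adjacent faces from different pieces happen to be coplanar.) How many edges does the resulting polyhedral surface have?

A square antiprism: V=8, E=16, F=10.
Attach a regular tetrahedron (V=4, E=6, F=4) along a 3-gon: merge 3 vertices and 3 edges, delete both glued faces → V=9, E=19, F=12.
Check: V − E + F = 9 − 19 + 12 = 2.

19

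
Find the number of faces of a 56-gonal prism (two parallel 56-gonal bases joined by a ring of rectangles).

58

A prism on an n-gon has two n-gon bases and n rectangular sides: V = 2·56 = 112, E = 3·56 = 168, F = 56 + 2 = 58.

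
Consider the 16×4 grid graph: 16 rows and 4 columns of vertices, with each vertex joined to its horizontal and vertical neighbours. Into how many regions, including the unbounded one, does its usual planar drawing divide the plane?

46

The grid has V = 16·4 = 64 vertices and E = 16·3 + 4·15 = 108 edges.
F = 2 − V + E = 2 − 64 + 108 = 46.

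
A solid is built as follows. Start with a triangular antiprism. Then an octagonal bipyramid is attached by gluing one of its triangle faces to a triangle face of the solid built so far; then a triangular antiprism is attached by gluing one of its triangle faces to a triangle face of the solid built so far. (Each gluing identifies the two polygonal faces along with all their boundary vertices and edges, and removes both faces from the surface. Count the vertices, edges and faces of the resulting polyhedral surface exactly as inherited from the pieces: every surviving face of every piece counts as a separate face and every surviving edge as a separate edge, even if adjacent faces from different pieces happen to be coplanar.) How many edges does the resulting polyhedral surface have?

A triangular antiprism: V=6, E=12, F=8.
Attach an octagonal bipyramid (V=10, E=24, F=16) along a 3-gon: merge 3 vertices and 3 edges, delete both glued faces → V=13, E=33, F=22.
Attach a triangular antiprism (V=6, E=12, F=8) along a 3-gon: merge 3 vertices and 3 edges, delete both glued faces → V=16, E=42, F=28.
Check: V − E + F = 16 − 42 + 28 = 2.

42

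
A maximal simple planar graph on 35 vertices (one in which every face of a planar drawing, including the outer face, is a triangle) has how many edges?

In a plane triangulation 3F = 2E and V − E + F = 2, so E = 3V − 6 = 3·35 − 6 = 99.

99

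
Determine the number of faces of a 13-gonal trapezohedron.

26

The n-trapezohedron (dual of the n-antiprism) has V = 2·13 + 2 = 28, E = 4·13 = 52, F = 2·13 = 26.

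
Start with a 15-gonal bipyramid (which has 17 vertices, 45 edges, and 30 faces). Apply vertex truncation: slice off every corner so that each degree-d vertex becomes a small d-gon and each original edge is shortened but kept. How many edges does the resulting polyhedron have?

Truncation replaces each original edge-end by a new vertex, so V′ = 2E = 90.
Each original edge survives, and each old vertex of degree d contributes d new edges; summing degrees gives Σd = 2E, so E′ = E + 2E = 3E = 135.
Each original face survives and each original vertex becomes one new face: F′ = F + V = 47.

135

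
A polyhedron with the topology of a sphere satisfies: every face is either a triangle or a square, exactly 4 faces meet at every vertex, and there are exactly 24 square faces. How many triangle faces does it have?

8

Let x be the number of triangles; then F = 24 + x.
Edge–face incidences: 2E = 4·24 + 3·x = 96 + 3x.
Every vertex has degree 4, so 4V = 2E.
Euler: V − E + F = 2 ⇒ (2E)/4 − E + (24 + x) = 2.
Multiply by 8: 2·(2E) − 4·(2E) + 8·(24 + x) = 16, i.e. 192 + 8x − 2·(96 + 3x) = 16.
Collecting terms: 2x = 16, so x = 8.
Then 2E = 96 + 3·8 = 120, so E = 60, V = 2E/4 = 30, F = 24 + 8 = 32.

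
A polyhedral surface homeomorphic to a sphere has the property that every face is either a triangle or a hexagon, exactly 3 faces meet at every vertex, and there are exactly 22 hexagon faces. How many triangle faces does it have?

Let x be the number of triangles; then F = 22 + x.
Edge–face incidences: 2E = 6·22 + 3·x = 132 + 3x.
Every vertex has degree 3, so 3V = 2E.
Euler: V − E + F = 2 ⇒ (2E)/3 − E + (22 + x) = 2.
Multiply by 6: 2·(2E) − 3·(2E) + 6·(22 + x) = 12, i.e. 132 + 6x − (132 + 3x) = 12.
Collecting terms: 3x = 12, so x = 4.
Then 2E = 132 + 3·4 = 144, so E = 72, V = 2E/3 = 48, F = 22 + 4 = 26.

4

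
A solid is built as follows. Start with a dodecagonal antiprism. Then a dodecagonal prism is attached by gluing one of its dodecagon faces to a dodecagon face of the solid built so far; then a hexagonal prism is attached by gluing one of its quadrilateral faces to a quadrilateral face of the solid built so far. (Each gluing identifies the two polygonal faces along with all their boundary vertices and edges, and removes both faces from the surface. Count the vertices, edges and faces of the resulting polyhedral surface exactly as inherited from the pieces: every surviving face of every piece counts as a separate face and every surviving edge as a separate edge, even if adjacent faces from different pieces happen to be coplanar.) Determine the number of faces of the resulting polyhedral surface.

44

A dodecagonal antiprism: V=24, E=48, F=26.
Attach a dodecagonal prism (V=24, E=36, F=14) along a 12-gon: merge 12 vertices and 12 edges, delete both glued faces → V=36, E=72, F=38.
Attach a hexagonal prism (V=12, E=18, F=8) along a 4-gon: merge 4 vertices and 4 edges, delete both glued faces → V=44, E=86, F=44.
Check: V − E + F = 44 − 86 + 44 = 2.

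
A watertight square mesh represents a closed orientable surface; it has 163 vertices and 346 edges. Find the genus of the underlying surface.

Every face is a square and each edge borders two faces, so 4F = 2·346, giving F = 173.
χ = V − E + F = 163 − 346 + 173 = -10.
For a closed orientable surface χ = 2 − 2g, so g = (2 − (-10))/2 = 6.

6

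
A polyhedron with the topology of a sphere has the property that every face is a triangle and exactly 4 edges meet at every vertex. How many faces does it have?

8

Each face has 3 edges and each edge borders two faces, so 2E = 3F.
Each vertex has degree 4, so 4V = 2E and hence V = 3F/4.
Euler: V − E + F = 2 ⇒ (3F/4) − (3F/2) + F = 2.
Multiply by 8: (6 − 12 + 8)F = 16, i.e. 2F = 16.
So F = 8, E = 3·8/2 = 12, V = 3·8/4 = 6.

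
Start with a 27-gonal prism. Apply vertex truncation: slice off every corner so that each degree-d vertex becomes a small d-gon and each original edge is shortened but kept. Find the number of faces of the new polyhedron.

83

The base solid has V = 54, E = 81, F = 29.
Truncation replaces each original edge-end by a new vertex, so V′ = 2E = 162.
Each original edge survives, and each old vertex of degree d contributes d new edges; summing degrees gives Σd = 2E, so E′ = E + 2E = 3E = 243.
Each original face survives and each original vertex becomes one new face: F′ = F + V = 83.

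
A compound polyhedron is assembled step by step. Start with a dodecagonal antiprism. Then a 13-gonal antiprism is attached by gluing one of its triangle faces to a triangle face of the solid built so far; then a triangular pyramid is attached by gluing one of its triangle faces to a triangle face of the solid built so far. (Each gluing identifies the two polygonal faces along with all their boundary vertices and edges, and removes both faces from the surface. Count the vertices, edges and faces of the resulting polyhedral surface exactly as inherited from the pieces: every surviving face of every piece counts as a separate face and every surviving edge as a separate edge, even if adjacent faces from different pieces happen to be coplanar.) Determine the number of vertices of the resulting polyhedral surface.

A dodecagonal antiprism: V=24, E=48, F=26.
Attach a 13-gonal antiprism (V=26, E=52, F=28) along a 3-gon: merge 3 vertices and 3 edges, delete both glued faces → V=47, E=97, F=52.
Attach a triangular pyramid (V=4, E=6, F=4) along a 3-gon: merge 3 vertices and 3 edges, delete both glued faces → V=48, E=100, F=54.
Check: V − E + F = 48 − 100 + 54 = 2.

48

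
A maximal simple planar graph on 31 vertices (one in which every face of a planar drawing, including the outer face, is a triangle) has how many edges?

In a plane triangulation 3F = 2E and V − E + F = 2, so E = 3V − 6 = 3·31 − 6 = 87.

87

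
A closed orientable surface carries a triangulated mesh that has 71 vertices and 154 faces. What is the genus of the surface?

Every face is a triangle, so 2E = 3·154 = 462, giving E = 231.
χ = V − E + F = 71 − 231 + 154 = -6.
For a closed orientable surface χ = 2 − 2g, so g = (2 − (-6))/2 = 4.

4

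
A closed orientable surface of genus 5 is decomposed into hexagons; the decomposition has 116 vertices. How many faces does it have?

62

χ = 2 − 2·5 = -8, and every face is a hexagon so 6F = 2E.
V − E + F = -8 with E = 6F/2 gives 116 − (6/2 − 1)·F = -8, so F = 62 and E = 186.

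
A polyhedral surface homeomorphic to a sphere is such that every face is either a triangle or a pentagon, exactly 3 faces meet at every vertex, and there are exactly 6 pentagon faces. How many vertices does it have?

Let x be the number of triangles; then F = 6 + x.
Edge–face incidences: 2E = 5·6 + 3·x = 30 + 3x.
Every vertex has degree 3, so 3V = 2E.
Euler: V − E + F = 2 ⇒ (2E)/3 − E + (6 + x) = 2.
Multiply by 6: 2·(2E) − 3·(2E) + 6·(6 + x) = 12, i.e. 36 + 6x − (30 + 3x) = 12.
Collecting terms: 3x + 6 = 12, so 3x = 6, so x = 2.
Then 2E = 30 + 3·2 = 36, so E = 18, V = 2E/3 = 12, F = 6 + 2 = 8.

12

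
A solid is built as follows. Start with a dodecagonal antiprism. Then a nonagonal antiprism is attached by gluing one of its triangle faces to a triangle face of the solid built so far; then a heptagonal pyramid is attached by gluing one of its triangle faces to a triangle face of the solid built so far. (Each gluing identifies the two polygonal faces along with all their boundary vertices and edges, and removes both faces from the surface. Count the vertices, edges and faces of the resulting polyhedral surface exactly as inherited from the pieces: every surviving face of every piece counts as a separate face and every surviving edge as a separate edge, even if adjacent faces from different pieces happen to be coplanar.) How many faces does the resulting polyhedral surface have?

A dodecagonal antiprism: V=24, E=48, F=26.
Attach a nonagonal antiprism (V=18, E=36, F=20) along a 3-gon: merge 3 vertices and 3 edges, delete both glued faces → V=39, E=81, F=44.
Attach a heptagonal pyramid (V=8, E=14, F=8) along a 3-gon: merge 3 vertices and 3 edges, delete both glued faces → V=44, E=92, F=50.
Check: V − E + F = 44 − 92 + 50 = 2.

50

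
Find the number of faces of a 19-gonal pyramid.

A pyramid on an n-gon base has one n-gon and n triangles: V = 19 + 1 = 20, E = 2·19 = 38, F = 19 + 1 = 20.

20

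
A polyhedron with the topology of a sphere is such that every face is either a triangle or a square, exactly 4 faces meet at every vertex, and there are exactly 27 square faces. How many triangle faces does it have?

Let x be the number of triangles; then F = 27 + x.
Edge–face incidences: 2E = 4·27 + 3·x = 108 + 3x.
Every vertex has degree 4, so 4V = 2E.
Euler: V − E + F = 2 ⇒ (2E)/4 − E + (27 + x) = 2.
Multiply by 8: 2·(2E) − 4·(2E) + 8·(27 + x) = 16, i.e. 216 + 8x − 2·(108 + 3x) = 16.
Collecting terms: 2x = 16, so x = 8.
Then 2E = 108 + 3·8 = 132, so E = 66, V = 2E/4 = 33, F = 27 + 8 = 35.

8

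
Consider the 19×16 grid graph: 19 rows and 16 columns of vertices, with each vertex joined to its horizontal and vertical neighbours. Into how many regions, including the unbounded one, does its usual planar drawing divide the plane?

271

The grid has V = 19·16 = 304 vertices and E = 19·15 + 16·18 = 573 edges.
F = 2 − V + E = 2 − 304 + 573 = 271.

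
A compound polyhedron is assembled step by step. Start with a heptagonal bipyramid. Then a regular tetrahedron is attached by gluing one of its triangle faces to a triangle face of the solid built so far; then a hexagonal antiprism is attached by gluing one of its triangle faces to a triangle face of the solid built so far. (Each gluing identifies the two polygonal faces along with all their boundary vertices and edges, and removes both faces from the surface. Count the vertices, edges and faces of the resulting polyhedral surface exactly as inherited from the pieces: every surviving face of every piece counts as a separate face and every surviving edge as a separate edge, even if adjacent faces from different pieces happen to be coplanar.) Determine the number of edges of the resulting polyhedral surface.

A heptagonal bipyramid: V=9, E=21, F=14.
Attach a regular tetrahedron (V=4, E=6, F=4) along a 3-gon: merge 3 vertices and 3 edges, delete both glued faces → V=10, E=24, F=16.
Attach a hexagonal antiprism (V=12, E=24, F=14) along a 3-gon: merge 3 vertices and 3 edges, delete both glued faces → V=19, E=45, F=28.
Check: V − E + F = 19 − 45 + 28 = 2.

45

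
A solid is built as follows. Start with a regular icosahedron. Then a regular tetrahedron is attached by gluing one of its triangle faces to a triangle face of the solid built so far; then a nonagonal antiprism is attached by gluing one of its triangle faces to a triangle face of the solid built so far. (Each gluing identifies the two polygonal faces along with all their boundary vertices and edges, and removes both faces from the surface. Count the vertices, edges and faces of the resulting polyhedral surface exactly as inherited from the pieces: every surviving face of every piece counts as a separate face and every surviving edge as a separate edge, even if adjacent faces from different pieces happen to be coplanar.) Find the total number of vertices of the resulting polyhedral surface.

A regular icosahedron: V=12, E=30, F=20.
Attach a regular tetrahedron (V=4, E=6, F=4) along a 3-gon: merge 3 vertices and 3 edges, delete both glued faces → V=13, E=33, F=22.
Attach a nonagonal antiprism (V=18, E=36, F=20) along a 3-gon: merge 3 vertices and 3 edges, delete both glued faces → V=28, E=66, F=40.
Check: V − E + F = 28 − 66 + 40 = 2.

28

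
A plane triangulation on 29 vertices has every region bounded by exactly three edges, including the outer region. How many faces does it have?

In a plane triangulation 3F = 2E and V − E + F = 2, so F = 2V − 4 = 2·29 − 4 = 54.

54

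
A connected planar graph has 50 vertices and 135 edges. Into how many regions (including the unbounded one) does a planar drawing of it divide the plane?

Euler's formula for a connected plane graph: V − E + F = 2, so F = 2 − 50 + 135 = 87.

87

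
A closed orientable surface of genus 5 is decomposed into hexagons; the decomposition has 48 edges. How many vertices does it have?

24

χ = 2 − 2·5 = -8, and every face is a hexagon so 6F = 2E.
F = 2E/6 = 16. Then V = -8 + E − F = -8 + 48 − 16 = 24.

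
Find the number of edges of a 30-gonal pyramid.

60

A pyramid on an n-gon base has one n-gon and n triangles: V = 30 + 1 = 31, E = 2·30 = 60, F = 30 + 1 = 31.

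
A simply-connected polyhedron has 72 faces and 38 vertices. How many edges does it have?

Here V − E + F = 2.
E = V + F − (2) = 38 + 72 − (2) = 108.

108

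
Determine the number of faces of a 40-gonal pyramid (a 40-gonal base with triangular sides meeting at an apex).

A pyramid on an n-gon base has one n-gon and n triangles: V = 40 + 1 = 41, E = 2·40 = 80, F = 40 + 1 = 41.

41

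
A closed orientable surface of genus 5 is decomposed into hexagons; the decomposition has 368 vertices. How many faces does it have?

χ = 2 − 2·5 = -8, and every face is a hexagon so 6F = 2E.
V − E + F = -8 with E = 6F/2 gives 368 − (6/2 − 1)·F = -8, so F = 188 and E = 564.

188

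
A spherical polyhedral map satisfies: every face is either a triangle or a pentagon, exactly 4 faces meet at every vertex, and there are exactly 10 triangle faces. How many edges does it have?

20

Let x be the number of pentagons; then F = 10 + x.
Edge–face incidences: 2E = 3·10 + 5·x = 30 + 5x.
Every vertex has degree 4, so 4V = 2E.
Euler: V − E + F = 2 ⇒ (2E)/4 − E + (10 + x) = 2.
Multiply by 8: 2·(2E) − 4·(2E) + 8·(10 + x) = 16, i.e. 80 + 8x − 2·(30 + 5x) = 16.
Collecting terms: −2x + 20 = 16, so −2x = −4, so x = 2.
Then 2E = 30 + 5·2 = 40, so E = 20, V = 2E/4 = 10, F = 10 + 2 = 12.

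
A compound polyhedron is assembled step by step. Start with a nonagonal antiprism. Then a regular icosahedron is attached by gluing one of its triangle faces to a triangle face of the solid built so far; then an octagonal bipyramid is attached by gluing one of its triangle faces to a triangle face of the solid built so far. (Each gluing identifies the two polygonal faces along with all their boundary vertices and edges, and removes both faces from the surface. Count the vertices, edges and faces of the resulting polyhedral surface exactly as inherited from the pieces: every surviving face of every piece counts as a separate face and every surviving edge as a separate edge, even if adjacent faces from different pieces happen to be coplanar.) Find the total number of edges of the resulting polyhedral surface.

84

A nonagonal antiprism: V=18, E=36, F=20.
Attach a regular icosahedron (V=12, E=30, F=20) along a 3-gon: merge 3 vertices and 3 edges, delete both glued faces → V=27, E=63, F=38.
Attach an octagonal bipyramid (V=10, E=24, F=16) along a 3-gon: merge 3 vertices and 3 edges, delete both glued faces → V=34, E=84, F=52.
Check: V − E + F = 34 − 84 + 52 = 2.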